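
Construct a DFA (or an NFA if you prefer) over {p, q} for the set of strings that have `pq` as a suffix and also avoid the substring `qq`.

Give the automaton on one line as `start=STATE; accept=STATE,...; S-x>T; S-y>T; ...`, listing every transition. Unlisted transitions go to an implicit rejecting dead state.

start=A; accept=D; A-p>B; A-q>C; B-p>B; B-q>D; C-p>B; C-q>E; D-p>B; D-q>E; E-p>F; E-q>E; F-p>F; F-q>G; G-p>F; G-q>E

Build one automaton per condition and run them in lockstep. One (3 states) tracks how much of the suffix `pq` has currently been matched; the other (3 states) tracks partial matches of the forbidden pattern `qq`. Each combined state is a pair, one component from each; accept when both components accept.
A 7-state machine:
       p  q 
>  A   B  C 
   B   B  D 
   C   B  E 
 * D   B  E 
   E   F  E 
   F   F  G 
   G   F  E 
(> = start, * = accepting)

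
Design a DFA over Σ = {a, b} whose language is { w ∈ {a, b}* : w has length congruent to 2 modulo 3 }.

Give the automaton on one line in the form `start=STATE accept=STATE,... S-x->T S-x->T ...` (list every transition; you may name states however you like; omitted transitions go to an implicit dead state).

Only the length mod 3 matters, so use a 3-cycle: from any state, every input symbol moves to the next state, wrapping S2 back to S0. Mark S2 accepting.
        a   b  
>  S0   S1  S1 
   S1   S2  S2 
 * S2   S0  S0 
(> = start, * = accepting)

start=S0 accept=S2 S0-a->S1 S0-b->S1 S1-a->S2 S1-b->S2 S2-a->S0 S2-b->S0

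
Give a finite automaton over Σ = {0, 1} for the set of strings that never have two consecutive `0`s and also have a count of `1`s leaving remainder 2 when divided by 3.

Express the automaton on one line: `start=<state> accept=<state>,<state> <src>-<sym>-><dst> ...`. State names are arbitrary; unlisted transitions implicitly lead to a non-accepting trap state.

start=q0 accept=q5,q6 q0-0->q1 q0-1->q2 q1-0->q3 q1-1->q2 q2-0->q4 q2-1->q5 q3-0->q3 q3-1->q3 q4-0->q3 q4-1->q5 q5-0->q6 q5-1->q0 q6-0->q3 q6-1->q0

Handle the two conditions separately and then intersect. One (3 states) tracks partial matches of the forbidden pattern `00`; the other (3 states) tracks the count of `1`s modulo 3. Each combined state is a pair, one component from each; accept when both components accept. After merging equivalent states the machine shrinks.
7 states suffice.
        0   1  
>  q0   q1  q2 
   q1   q3  q2 
   q2   q4  q5 
   q3   q3  q3 
   q4   q3  q5 
 * q5   q6  q0 
 * q6   q3  q0 
(> = start, * = accepting)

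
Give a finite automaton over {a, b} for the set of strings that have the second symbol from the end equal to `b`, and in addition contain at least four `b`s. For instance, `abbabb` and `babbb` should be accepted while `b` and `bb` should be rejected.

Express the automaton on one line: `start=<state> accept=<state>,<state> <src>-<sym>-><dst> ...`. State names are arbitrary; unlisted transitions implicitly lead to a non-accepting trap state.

start=S0 accept=S5,S7 S0-a->S0 S0-b->S1 S1-a->S1 S1-b->S2 S2-a->S2 S2-b->S3 S3-a->S4 S3-b->S5 S4-a->S4 S4-b->S6 S5-a->S7 S5-b->S5 S6-a->S7 S6-b->S5 S7-a->S4 S7-b->S6

Handle the two conditions separately and then intersect. One (7 states) tracks the last 2 symbols read; the other (6 states) tracks the count of `b`s, saturating at 5. Each combined state is a pair, one component from each; accept when both components accept. After merging equivalent states the machine shrinks.
        a   b  
>  S0   S0  S1 
   S1   S1  S2 
   S2   S2  S3 
   S3   S4  S5 
   S4   S4  S6 
 * S5   S7  S5 
   S6   S7  S5 
 * S7   S4  S6 
(> = start, * = accepting)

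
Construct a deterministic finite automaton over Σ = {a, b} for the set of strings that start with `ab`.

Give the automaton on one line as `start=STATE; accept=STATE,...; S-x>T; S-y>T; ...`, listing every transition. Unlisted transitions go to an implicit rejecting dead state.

Check the first 2 symbols one by one: q0 through q1 record how many have matched `ab` so far; any wrong symbol goes to the dead state q3. After all 2 match we enter the accepting sink q2.
4 states suffice.
        a   b  
>  q0   q1  q3 
   q1   q3  q2 
 * q2   q2  q2 
   q3   q3  q3 
(> = start, * = accepting)

start=q0; accept=q2; q0-a>q1; q0-b>q3; q1-a>q3; q1-b>q2; q2-a>q2; q2-b>q2; q3-a>q3; q3-b>q3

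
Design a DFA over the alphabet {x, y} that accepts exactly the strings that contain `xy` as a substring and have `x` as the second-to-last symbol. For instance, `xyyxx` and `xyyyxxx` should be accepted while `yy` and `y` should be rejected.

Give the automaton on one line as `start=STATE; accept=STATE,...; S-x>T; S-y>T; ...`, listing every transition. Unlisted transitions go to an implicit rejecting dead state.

Run two small machines in parallel and take their product. The first has 3 states tracking whether and how much of `xy` has been seen; the second has 7 states tracking the last 2 symbols read. A product state is a pair (one from each), accepting exactly when both do. After merging equivalent states the machine shrinks.
With 6 states:
        x   y  
>  S0   S1  S0 
   S1   S1  S2 
 * S2   S3  S4 
   S3   S5  S2 
   S4   S3  S4 
 * S5   S5  S2 
(> = start, * = accepting)

start=S0; accept=S2,S5; S0-x>S1; S0-y>S0; S1-x>S1; S1-y>S2; S2-x>S3; S2-y>S4; S3-x>S5; S3-y>S2; S4-x>S3; S4-y>S4; S5-x>S5; S5-y>S2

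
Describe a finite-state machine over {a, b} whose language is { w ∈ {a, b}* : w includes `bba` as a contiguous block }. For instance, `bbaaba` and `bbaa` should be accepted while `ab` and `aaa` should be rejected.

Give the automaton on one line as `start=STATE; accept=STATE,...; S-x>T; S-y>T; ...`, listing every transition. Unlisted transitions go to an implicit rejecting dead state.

States q0..q2 record the length of the longest prefix of `bba` that matches the current input suffix. Reaching q3 means `bba` has been seen, and we stay there forever. Accept from q3.
4 states suffice.
        a   b  
>  q0   q0  q1 
   q1   q0  q2 
   q2   q3  q2 
 * q3   q3  q3 
(> = start, * = accepting)

start=q0; accept=q3; q0-a>q0; q0-b>q1; q1-a>q0; q1-b>q2; q2-a>q3; q2-b>q2; q3-a>q3; q3-b>q3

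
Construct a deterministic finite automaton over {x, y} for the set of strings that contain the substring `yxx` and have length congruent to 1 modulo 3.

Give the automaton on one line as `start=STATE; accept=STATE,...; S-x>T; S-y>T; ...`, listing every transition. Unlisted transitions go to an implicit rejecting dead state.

Run two small machines in parallel and take their product. One (4 states) tracks whether and how much of `yxx` has been seen; the other (3 states) tracks the input length modulo 3. Each combined state is a pair, one component from each; accept when both components accept.
          x    y  
>  q0     q1   q2 
   q1     q3   q4 
   q2     q5   q4 
   q3     q0   q6 
   q4     q7   q6 
   q5     q8   q6 
   q6     q9   q2 
   q7    q10   q2 
   q8    q10  q10 
   q9    q11   q4 
 * q10   q11  q11 
   q11    q8   q8 
(> = start, * = accepting)

start=q0; accept=q10; q0-x>q1; q0-y>q2; q1-x>q3; q1-y>q4; q2-x>q5; q2-y>q4; q3-x>q0; q3-y>q6; q4-x>q7; q4-y>q6; q5-x>q8; q5-y>q6; q6-x>q9; q6-y>q2; q7-x>q10; q7-y>q2; q8-x>q10; q8-y>q10; q9-x>q11; q9-y>q4; q10-x>q11; q10-y>q11; q11-x>q8; q11-y>q8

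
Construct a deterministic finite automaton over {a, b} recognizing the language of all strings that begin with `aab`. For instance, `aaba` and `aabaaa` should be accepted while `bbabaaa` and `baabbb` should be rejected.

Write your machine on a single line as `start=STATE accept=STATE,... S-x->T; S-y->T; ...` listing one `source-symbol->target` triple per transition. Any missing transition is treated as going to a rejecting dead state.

start=S0; accept=S3; S0-a->S1; S0-b->S4; S1-a->S2; S1-b->S4; S2-a->S4; S2-b->S3; S3-a->S3; S3-b->S3; S4-a->S4; S4-b->S4

Check the first 3 symbols one by one: S0 through S2 record how many have matched `aab` so far; any wrong symbol goes to the dead state S4. After all 3 match we enter the accepting sink S3.
A 5-state machine:
        a   b  
>  S0   S1  S4 
   S1   S2  S4 
   S2   S4  S3 
 * S3   S3  S3 
   S4   S4  S4 
(> = start, * = accepting)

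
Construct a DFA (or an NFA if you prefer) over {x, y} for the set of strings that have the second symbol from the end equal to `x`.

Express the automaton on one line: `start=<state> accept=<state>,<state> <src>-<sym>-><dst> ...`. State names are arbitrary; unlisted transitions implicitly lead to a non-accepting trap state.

A DFA must remember the last 2 symbols (since which symbol is second-to-last isn't known until the input ends). Use one state per possible window of the last ≤2 symbols; accept from those whose window starts with `x`.
With 7 states:
        x   y  
>  q0   q1  q2 
   q1   q3  q4 
   q2   q5  q6 
 * q3   q3  q4 
 * q4   q5  q6 
   q5   q3  q4 
   q6   q5  q6 
(> = start, * = accepting)

start=q0 accept=q3,q4 q0-x->q1 q0-y->q2 q1-x->q3 q1-y->q4 q2-x->q5 q2-y->q6 q3-x->q3 q3-y->q4 q4-x->q5 q4-y->q6 q5-x->q3 q5-y->q4 q6-x->q5 q6-y->q6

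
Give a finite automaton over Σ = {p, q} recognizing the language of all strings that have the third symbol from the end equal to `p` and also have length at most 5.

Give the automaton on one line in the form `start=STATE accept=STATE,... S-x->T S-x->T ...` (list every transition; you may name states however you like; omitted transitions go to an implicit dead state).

start=S0 accept=S7,S8,S9,S10 S0-p->S1 S0-q->S2 S1-p->S3 S1-q->S4 S2-p->S5 S2-q->S6 S3-p->S7 S3-q->S8 S4-p->S9 S4-q->S10 S5-p->S11 S5-q->S12 S6-p->S13 S6-q->S14 S7-p->S8 S7-q->S8 S8-p->S10 S8-q->S10 S9-p->S12 S9-q->S12 S10-p->S14 S10-q->S14 S11-p->S8 S11-q->S8 S12-p->S10 S12-q->S10 S13-p->S12 S13-q->S12 S14-p->S14 S14-q->S14

Build one automaton per condition and run them in lockstep. The first has 15 states tracking the last 3 symbols read; the second has 7 states tracking the input length, saturating at 6. A product state is a pair (one from each), accepting exactly when both do. Minimizing collapses redundant product states.
15 states suffice.
          p    q  
>  S0     S1   S2 
   S1     S3   S4 
   S2     S5   S6 
   S3     S7   S8 
   S4     S9  S10 
   S5    S11  S12 
   S6    S13  S14 
 * S7     S8   S8 
 * S8    S10  S10 
 * S9    S12  S12 
 * S10   S14  S14 
   S11    S8   S8 
   S12   S10  S10 
   S13   S12  S12 
   S14   S14  S14 
(> = start, * = accepting)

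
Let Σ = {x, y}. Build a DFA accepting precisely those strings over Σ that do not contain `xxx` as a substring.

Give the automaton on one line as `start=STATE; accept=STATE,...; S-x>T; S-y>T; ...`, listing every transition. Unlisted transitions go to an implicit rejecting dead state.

This is the complement of 'contains `xxx`'. Use the same substring-matching states — A through D holding how much of `xxx` has just been matched — but flip the accepting set: everything except the trap D accepts.
       x  y 
>* A   B  A 
 * B   C  A 
 * C   D  A 
   D   D  D 
(> = start, * = accepting)

start=A; accept=A,B,C; A-x>B; A-y>A; B-x>C; B-y>A; C-x>D; C-y>A; D-x>D; D-y>D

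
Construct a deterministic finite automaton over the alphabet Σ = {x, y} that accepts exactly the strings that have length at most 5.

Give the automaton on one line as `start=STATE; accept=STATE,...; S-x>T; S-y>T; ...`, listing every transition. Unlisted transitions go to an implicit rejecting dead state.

start=q0; accept=q0,q1,q2,q3,q4,q5; q0-x>q1; q0-y>q1; q1-x>q2; q1-y>q2; q2-x>q3; q2-y>q3; q3-x>q4; q3-y>q4; q4-x>q5; q4-y>q5; q5-x>q6; q5-y>q6; q6-x>q6; q6-y>q6

We only need to distinguish lengths 0, 1, …, 5, and '>5'. Chain q0 → q1 → q2 → q3 → q4 → q5 → q6 on every symbol, with q6 looping. Accepting states: {q0, q1, q2, q3, q4, q5}.
With 7 states:
        x   y  
>* q0   q1  q1 
 * q1   q2  q2 
 * q2   q3  q3 
 * q3   q4  q4 
 * q4   q5  q5 
 * q5   q6  q6 
   q6   q6  q6 
(> = start, * = accepting)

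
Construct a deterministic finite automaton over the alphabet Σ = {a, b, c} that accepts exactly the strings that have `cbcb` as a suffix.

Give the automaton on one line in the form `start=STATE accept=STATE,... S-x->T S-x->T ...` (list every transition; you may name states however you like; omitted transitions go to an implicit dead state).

start=q0 accept=q4 q0-a->q0 q0-b->q0 q0-c->q1 q1-a->q0 q1-b->q2 q1-c->q1 q2-a->q0 q2-b->q0 q2-c->q3 q3-a->q0 q3-b->q4 q3-c->q1 q4-a->q0 q4-b->q0 q4-c->q3

Let each state record the length of the longest suffix of the input read so far that is also a prefix of `cbcb`. q1 means the last symbol is `c`; q2 means the last 2 symbols are `cb`; q3 means the last 3 symbols are `cbc`; q4 means the last 4 symbols are `cbcb`. Accept only at q4, where the string currently ends in `cbcb`.
With 5 states:
        a   b   c  
>  q0   q0  q0  q1 
   q1   q0  q2  q1 
   q2   q0  q0  q3 
   q3   q0  q4  q1 
 * q4   q0  q0  q3 
(> = start, * = accepting)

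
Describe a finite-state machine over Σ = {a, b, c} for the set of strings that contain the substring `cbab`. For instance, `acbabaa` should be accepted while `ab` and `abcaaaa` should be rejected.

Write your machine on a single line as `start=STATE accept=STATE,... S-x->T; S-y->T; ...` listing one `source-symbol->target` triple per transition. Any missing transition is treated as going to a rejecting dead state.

States s0..s3 record the length of the longest prefix of `cbab` that matches the current input suffix. Reaching s4 means `cbab` has been seen, and we stay there forever. Accept from s4.
5 states suffice.
        a   b   c  
>  s0   s0  s0  s1 
   s1   s0  s2  s1 
   s2   s3  s0  s1 
   s3   s0  s4  s1 
 * s4   s4  s4  s4 
(> = start, * = accepting)

start=s0; accept=s4; s0-a->s0; s0-b->s0; s0-c->s1; s1-a->s0; s1-b->s2; s1-c->s1; s2-a->s3; s2-b->s0; s2-c->s1; s3-a->s0; s3-b->s4; s3-c->s1; s4-a->s4; s4-b->s4; s4-c->s4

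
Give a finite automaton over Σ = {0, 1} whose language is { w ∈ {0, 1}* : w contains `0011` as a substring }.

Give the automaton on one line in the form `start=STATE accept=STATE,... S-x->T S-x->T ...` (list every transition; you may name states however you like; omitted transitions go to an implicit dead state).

States S0..S3 record the length of the longest prefix of `0011` that matches the current input suffix. Reaching S4 means `0011` has been seen, and we stay there forever. Accept from S4.
        0   1  
>  S0   S1  S0 
   S1   S2  S0 
   S2   S2  S3 
   S3   S1  S4 
 * S4   S4  S4 
(> = start, * = accepting)

start=S0 accept=S4 S0-0->S1 S0-1->S0 S1-0->S2 S1-1->S0 S2-0->S2 S2-1->S3 S3-0->S1 S3-1->S4 S4-0->S4 S4-1->S4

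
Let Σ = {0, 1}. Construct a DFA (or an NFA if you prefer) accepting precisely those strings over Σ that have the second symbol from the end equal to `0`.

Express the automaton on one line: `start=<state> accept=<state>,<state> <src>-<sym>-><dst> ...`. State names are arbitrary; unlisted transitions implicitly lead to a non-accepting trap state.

start=A accept=D,E A-0->B A-1->C B-0->D B-1->E C-0->F C-1->G D-0->D D-1->E E-0->F E-1->G F-0->D F-1->E G-0->F G-1->G

Because acceptance depends on a position counted from the end, the machine has to buffer the most recent 2 symbols. Make each state the string of the last up-to-2 symbols read; on input `x` shift the window left and append `x`. Accept when the buffered window has length 2 and begins with `0`.
       0  1 
>  A   B  C 
   B   D  E 
   C   F  G 
 * D   D  E 
 * E   F  G 
   F   D  E 
   G   F  G 
(> = start, * = accepting)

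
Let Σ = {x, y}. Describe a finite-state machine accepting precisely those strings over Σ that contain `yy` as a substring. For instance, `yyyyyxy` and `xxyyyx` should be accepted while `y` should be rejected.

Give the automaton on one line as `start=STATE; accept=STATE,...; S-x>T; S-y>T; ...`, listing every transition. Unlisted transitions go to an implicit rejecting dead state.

start=s0; accept=s2; s0-x>s0; s0-y>s1; s1-x>s0; s1-y>s2; s2-x>s2; s2-y>s2

Track how much of `yy` has been matched so far: state s0 is no progress, s2 is the absorbing accept state reached once `yy` has occurred. Intermediate states record partial matches; on a mismatch, fall back to the longest reusable overlap.
With 3 states:
        x   y  
>  s0   s0  s1 
   s1   s0  s2 
 * s2   s2  s2 
(> = start, * = accepting)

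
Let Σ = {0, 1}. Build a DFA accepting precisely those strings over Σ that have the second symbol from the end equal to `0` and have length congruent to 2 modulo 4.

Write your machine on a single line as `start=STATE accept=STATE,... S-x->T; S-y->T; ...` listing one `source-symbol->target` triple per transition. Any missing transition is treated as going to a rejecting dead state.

Build one automaton per condition and run them in lockstep. One (7 states) tracks the last 2 symbols read; the other (4 states) tracks the input length modulo 4. Each combined state is a pair, one component from each; accept when both components accept.
19 states suffice.
          0    1  
>  S0     S1   S2 
   S1     S3   S4 
   S2     S5   S6 
 * S3     S7   S8 
 * S4     S9  S10 
   S5     S7   S8 
   S6     S9  S10 
   S7    S11  S12 
   S8    S13  S14 
   S9    S11  S12 
   S10   S13  S14 
   S11   S15  S16 
   S12   S17  S18 
   S13   S15  S16 
   S14   S17  S18 
   S15    S3   S4 
   S16    S5   S6 
   S17    S3   S4 
   S18    S5   S6 
(> = start, * = accepting)

start=S0; accept=S3,S4; S0-0->S1; S0-1->S2; S1-0->S3; S1-1->S4; S2-0->S5; S2-1->S6; S3-0->S7; S3-1->S8; S4-0->S9; S4-1->S10; S5-0->S7; S5-1->S8; S6-0->S9; S6-1->S10; S7-0->S11; S7-1->S12; S8-0->S13; S8-1->S14; S9-0->S11; S9-1->S12; S10-0->S13; S10-1->S14; S11-0->S15; S11-1->S16; S12-0->S17; S12-1->S18; S13-0->S15; S13-1->S16; S14-0->S17; S14-1->S18; S15-0->S3; S15-1->S4; S16-0->S5; S16-1->S6; S17-0->S3; S17-1->S4; S18-0->S5; S18-1->S6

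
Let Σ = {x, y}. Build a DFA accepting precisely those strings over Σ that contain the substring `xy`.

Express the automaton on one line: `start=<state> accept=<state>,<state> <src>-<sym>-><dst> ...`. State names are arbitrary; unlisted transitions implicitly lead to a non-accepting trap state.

start=S0 accept=S2 S0-x->S1 S0-y->S0 S1-x->S1 S1-y->S2 S2-x->S2 S2-y->S2

States S0..S1 record the length of the longest prefix of `xy` that matches the current input suffix. Reaching S2 means `xy` has been seen, and we stay there forever. Accept from S2.
With 3 states:
        x   y  
>  S0   S1  S0 
   S1   S1  S2 
 * S2   S2  S2 
(> = start, * = accepting)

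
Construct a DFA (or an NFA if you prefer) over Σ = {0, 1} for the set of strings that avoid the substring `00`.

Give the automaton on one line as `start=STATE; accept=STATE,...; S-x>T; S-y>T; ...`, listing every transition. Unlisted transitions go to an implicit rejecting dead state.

This is the complement of 'contains `00`'. Use the same substring-matching states — S0 through S2 holding how much of `00` has just been matched — but flip the accepting set: everything except the trap S2 accepts.
With 3 states:
        0   1  
>* S0   S1  S0 
 * S1   S2  S0 
   S2   S2  S2 
(> = start, * = accepting)

start=S0; accept=S0,S1; S0-0>S1; S0-1>S0; S1-0>S2; S1-1>S0; S2-0>S2; S2-1>S2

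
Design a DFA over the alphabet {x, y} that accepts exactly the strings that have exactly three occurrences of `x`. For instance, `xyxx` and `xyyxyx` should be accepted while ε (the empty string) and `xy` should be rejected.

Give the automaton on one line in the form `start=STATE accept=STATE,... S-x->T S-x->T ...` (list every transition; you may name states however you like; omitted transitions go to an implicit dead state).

start=q0 accept=q3 q0-x->q1 q0-y->q0 q1-x->q2 q1-y->q1 q2-x->q3 q2-y->q2 q3-x->q4 q3-y->q3 q4-x->q4 q4-y->q4

Only the number of `x`s matters, and only up to 4. Make a chain q0 → q1 → q2 → q3 → q4 advanced by each `x` (with q4 absorbing); every other symbol self-loops. The accepting set is {q3}.
With 5 states:
        x   y  
>  q0   q1  q0 
   q1   q2  q1 
   q2   q3  q2 
 * q3   q4  q3 
   q4   q4  q4 
(> = start, * = accepting)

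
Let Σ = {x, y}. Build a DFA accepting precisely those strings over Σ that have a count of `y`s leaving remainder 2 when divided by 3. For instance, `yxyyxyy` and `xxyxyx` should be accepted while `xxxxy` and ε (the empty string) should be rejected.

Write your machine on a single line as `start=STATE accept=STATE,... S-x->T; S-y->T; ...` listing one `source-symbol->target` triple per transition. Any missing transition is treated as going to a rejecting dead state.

start=s0; accept=s2; s0-x->s0; s0-y->s1; s1-x->s1; s1-y->s2; s2-x->s2; s2-y->s0

The only thing that matters is how many `y`s have appeared, reduced mod 3. Use one state per residue: s0 for 0, …, s2 for 2. Reading `y` moves to the next residue; anything else stays put. s2 is accepting.
        x   y  
>  s0   s0  s1 
   s1   s1  s2 
 * s2   s2  s0 
(> = start, * = accepting)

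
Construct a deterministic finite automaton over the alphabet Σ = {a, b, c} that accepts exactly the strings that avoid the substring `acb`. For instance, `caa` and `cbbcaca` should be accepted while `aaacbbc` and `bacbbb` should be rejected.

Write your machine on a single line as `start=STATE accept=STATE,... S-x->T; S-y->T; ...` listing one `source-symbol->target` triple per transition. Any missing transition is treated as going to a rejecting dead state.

start=q0; accept=q0,q1,q2; q0-a->q1; q0-b->q0; q0-c->q0; q1-a->q1; q1-b->q0; q1-c->q2; q2-a->q1; q2-b->q3; q2-c->q0; q3-a->q3; q3-b->q3; q3-c->q3

This is the complement of 'contains `acb`'. Use the same substring-matching states — q0 through q3 holding how much of `acb` has just been matched — but flip the accepting set: everything except the trap q3 accepts.
        a   b   c  
>* q0   q1  q0  q0 
 * q1   q1  q0  q2 
 * q2   q1  q3  q0 
   q3   q3  q3  q3 
(> = start, * = accepting)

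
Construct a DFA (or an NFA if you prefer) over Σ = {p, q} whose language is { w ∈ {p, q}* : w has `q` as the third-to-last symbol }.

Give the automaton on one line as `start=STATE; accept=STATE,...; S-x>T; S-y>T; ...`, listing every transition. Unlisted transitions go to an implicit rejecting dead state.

A DFA must remember the last 3 symbols (since which symbol is third-to-last isn't known until the input ends). Use one state per possible window of the last ≤3 symbols; accept from those whose window starts with `q`.
          p    q  
>  S0     S1   S2 
   S1     S3   S4 
   S2     S5   S6 
   S3     S7   S8 
   S4     S9  S10 
   S5    S11  S12 
   S6    S13  S14 
   S7     S7   S8 
   S8     S9  S10 
   S9    S11  S12 
   S10   S13  S14 
 * S11    S7   S8 
 * S12    S9  S10 
 * S13   S11  S12 
 * S14   S13  S14 
(> = start, * = accepting)

start=S0; accept=S11,S12,S13,S14; S0-p>S1; S0-q>S2; S1-p>S3; S1-q>S4; S2-p>S5; S2-q>S6; S3-p>S7; S3-q>S8; S4-p>S9; S4-q>S10; S5-p>S11; S5-q>S12; S6-p>S13; S6-q>S14; S7-p>S7; S7-q>S8; S8-p>S9; S8-q>S10; S9-p>S11; S9-q>S12; S10-p>S13; S10-q>S14; S11-p>S7; S11-q>S8; S12-p>S9; S12-q>S10; S13-p>S11; S13-q>S12; S14-p>S13; S14-q>S14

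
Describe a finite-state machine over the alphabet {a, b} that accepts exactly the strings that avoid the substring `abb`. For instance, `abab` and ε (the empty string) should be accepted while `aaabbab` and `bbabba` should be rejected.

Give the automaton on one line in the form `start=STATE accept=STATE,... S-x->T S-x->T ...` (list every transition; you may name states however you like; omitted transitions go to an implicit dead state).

start=q0 accept=q0,q1,q2 q0-a->q1 q0-b->q0 q1-a->q1 q1-b->q2 q2-a->q1 q2-b->q3 q3-a->q3 q3-b->q3

This is the complement of 'contains `abb`'. Use the same substring-matching states — q0 through q3 holding how much of `abb` has just been matched — but flip the accepting set: everything except the trap q3 accepts.
With 4 states:
        a   b  
>* q0   q1  q0 
 * q1   q1  q2 
 * q2   q1  q3 
   q3   q3  q3 
(> = start, * = accepting)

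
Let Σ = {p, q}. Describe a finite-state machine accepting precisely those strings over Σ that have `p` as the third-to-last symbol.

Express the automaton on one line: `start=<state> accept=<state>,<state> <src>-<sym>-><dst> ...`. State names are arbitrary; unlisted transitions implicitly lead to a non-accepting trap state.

start=A accept=H,I,J,K A-p->B A-q->C B-p->D B-q->E C-p->F C-q->G D-p->H D-q->I E-p->J E-q->K F-p->L F-q->M G-p->N G-q->O H-p->H H-q->I I-p->J I-q->K J-p->L J-q->M K-p->N K-q->O L-p->H L-q->I M-p->J M-q->K N-p->L N-q->M O-p->N O-q->O

Because acceptance depends on a position counted from the end, the machine has to buffer the most recent 3 symbols. Make each state the string of the last up-to-3 symbols read; on input `x` shift the window left and append `x`. Accept when the buffered window has length 3 and begins with `p`.
A 15-state machine:
       p  q 
>  A   B  C 
   B   D  E 
   C   F  G 
   D   H  I 
   E   J  K 
   F   L  M 
   G   N  O 
 * H   H  I 
 * I   J  K 
 * J   L  M 
 * K   N  O 
   L   H  I 
   M   J  K 
   N   L  M 
   O   N  O 
(> = start, * = accepting)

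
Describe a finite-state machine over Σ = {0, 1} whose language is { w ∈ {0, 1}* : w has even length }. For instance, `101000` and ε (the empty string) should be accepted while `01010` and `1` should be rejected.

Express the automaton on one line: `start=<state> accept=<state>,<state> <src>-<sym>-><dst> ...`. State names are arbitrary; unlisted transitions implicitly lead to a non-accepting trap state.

Only the length mod 2 matters, so use a 2-cycle: from any state, every input symbol moves to the next state, wrapping B back to A. Mark A accepting.
2 states suffice.
       0  1 
>* A   B  B 
   B   A  A 
(> = start, * = accepting)

start=A accept=A A-0->B A-1->B B-0->A B-1->A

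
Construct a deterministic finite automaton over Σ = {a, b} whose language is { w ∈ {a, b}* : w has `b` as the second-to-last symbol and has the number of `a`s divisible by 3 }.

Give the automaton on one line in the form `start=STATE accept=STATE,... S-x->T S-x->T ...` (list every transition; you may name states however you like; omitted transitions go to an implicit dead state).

start=S0 accept=S4,S6 S0-a->S1 S0-b->S2 S1-a->S3 S1-b->S1 S2-a->S1 S2-b->S4 S3-a->S0 S3-b->S5 S4-a->S1 S4-b->S4 S5-a->S6 S5-b->S5 S6-a->S1 S6-b->S2

Run two small machines in parallel and take their product. The first has 7 states tracking the last 2 symbols read; the second has 3 states tracking the count of `a`s modulo 3. A product state is a pair (one from each), accepting exactly when both do. Minimizing collapses redundant product states.
A 7-state machine:
        a   b  
>  S0   S1  S2 
   S1   S3  S1 
   S2   S1  S4 
   S3   S0  S5 
 * S4   S1  S4 
   S5   S6  S5 
 * S6   S1  S2 
(> = start, * = accepting)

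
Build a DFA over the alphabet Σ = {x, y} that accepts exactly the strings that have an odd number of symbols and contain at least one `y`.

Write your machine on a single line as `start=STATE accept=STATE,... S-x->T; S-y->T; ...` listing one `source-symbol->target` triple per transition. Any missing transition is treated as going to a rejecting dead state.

start=S0; accept=S2; S0-x->S1; S0-y->S2; S1-x->S0; S1-y->S3; S2-x->S3; S2-y->S3; S3-x->S2; S3-y->S2

Build one automaton per condition and run them in lockstep. The first has 2 states tracking the input length modulo 2; the second has 3 states tracking the count of `y`s, saturating at 2. A product state is a pair (one from each), accepting exactly when both do. After merging equivalent states the machine shrinks.
A 4-state machine:
        x   y  
>  S0   S1  S2 
   S1   S0  S3 
 * S2   S3  S3 
   S3   S2  S2 
(> = start, * = accepting)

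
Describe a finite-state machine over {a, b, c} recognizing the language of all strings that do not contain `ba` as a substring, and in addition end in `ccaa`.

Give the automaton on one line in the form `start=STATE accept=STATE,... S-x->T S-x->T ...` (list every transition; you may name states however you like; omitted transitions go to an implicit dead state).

start=s0 accept=s8 s0-a->s0 s0-b->s1 s0-c->s2 s1-a->s3 s1-b->s1 s1-c->s2 s2-a->s0 s2-b->s1 s2-c->s4 s3-a->s3 s3-b->s3 s3-c->s5 s4-a->s6 s4-b->s1 s4-c->s4 s5-a->s3 s5-b->s3 s5-c->s7 s6-a->s8 s6-b->s1 s6-c->s2 s7-a->s9 s7-b->s3 s7-c->s7 s8-a->s0 s8-b->s1 s8-c->s2 s9-a->s10 s9-b->s3 s9-c->s5 s10-a->s3 s10-b->s3 s10-c->s5

Run two small machines in parallel and take their product. The first has 3 states tracking partial matches of the forbidden pattern `ba`; the second has 5 states tracking how much of the suffix `ccaa` has currently been matched. A product state is a pair (one from each), accepting exactly when both do.
With 11 states:
          a    b    c  
>  s0     s0   s1   s2 
   s1     s3   s1   s2 
   s2     s0   s1   s4 
   s3     s3   s3   s5 
   s4     s6   s1   s4 
   s5     s3   s3   s7 
   s6     s8   s1   s2 
   s7     s9   s3   s7 
 * s8     s0   s1   s2 
   s9    s10   s3   s5 
   s10    s3   s3   s5 
(> = start, * = accepting)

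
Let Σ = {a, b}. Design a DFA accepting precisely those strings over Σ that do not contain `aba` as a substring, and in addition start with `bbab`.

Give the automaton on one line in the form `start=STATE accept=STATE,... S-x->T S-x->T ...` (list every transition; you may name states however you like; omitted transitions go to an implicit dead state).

start=S0 accept=S5,S6,S7 S0-a->S1 S0-b->S2 S1-a->S1 S1-b->S1 S2-a->S1 S2-b->S3 S3-a->S4 S3-b->S1 S4-a->S1 S4-b->S5 S5-a->S1 S5-b->S6 S6-a->S7 S6-b->S6 S7-a->S7 S7-b->S5

Build one automaton per condition and run them in lockstep. The first has 4 states tracking partial matches of the forbidden pattern `aba`; the second has 6 states tracking whether the input so far still matches the prefix `bbab`. A product state is a pair (one from each), accepting exactly when both do. After merging equivalent states the machine shrinks.
With 8 states:
        a   b  
>  S0   S1  S2 
   S1   S1  S1 
   S2   S1  S3 
   S3   S4  S1 
   S4   S1  S5 
 * S5   S1  S6 
 * S6   S7  S6 
 * S7   S7  S5 
(> = start, * = accepting)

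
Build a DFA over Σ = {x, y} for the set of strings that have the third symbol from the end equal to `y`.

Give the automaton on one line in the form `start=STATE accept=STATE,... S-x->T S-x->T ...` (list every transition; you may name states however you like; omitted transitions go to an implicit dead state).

start=q0 accept=q11,q12,q13,q14 q0-x->q1 q0-y->q2 q1-x->q3 q1-y->q4 q2-x->q5 q2-y->q6 q3-x->q7 q3-y->q8 q4-x->q9 q4-y->q10 q5-x->q11 q5-y->q12 q6-x->q13 q6-y->q14 q7-x->q7 q7-y->q8 q8-x->q9 q8-y->q10 q9-x->q11 q9-y->q12 q10-x->q13 q10-y->q14 q11-x->q7 q11-y->q8 q12-x->q9 q12-y->q10 q13-x->q11 q13-y->q12 q14-x->q13 q14-y->q14

A DFA must remember the last 3 symbols (since which symbol is third-to-last isn't known until the input ends). Use one state per possible window of the last ≤3 symbols; accept from those whose window starts with `y`.
          x    y  
>  q0     q1   q2 
   q1     q3   q4 
   q2     q5   q6 
   q3     q7   q8 
   q4     q9  q10 
   q5    q11  q12 
   q6    q13  q14 
   q7     q7   q8 
   q8     q9  q10 
   q9    q11  q12 
   q10   q13  q14 
 * q11    q7   q8 
 * q12    q9  q10 
 * q13   q11  q12 
 * q14   q13  q14 
(> = start, * = accepting)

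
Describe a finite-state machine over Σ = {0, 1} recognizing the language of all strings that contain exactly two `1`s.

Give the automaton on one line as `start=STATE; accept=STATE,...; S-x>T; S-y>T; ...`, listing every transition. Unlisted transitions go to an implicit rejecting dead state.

start=q0; accept=q2; q0-0>q0; q0-1>q1; q1-0>q1; q1-1>q2; q2-0>q2; q2-1>q3; q3-0>q3; q3-1>q3

Count `1`s, saturating at 3: states q0 through q2 mean 0 through 2 `1`s seen; q3 means more than 2. Each `1` increments (capped at q3); other symbols loop. Accept from {q2}.
With 4 states:
        0   1  
>  q0   q0  q1 
   q1   q1  q2 
 * q2   q2  q3 
   q3   q3  q3 
(> = start, * = accepting)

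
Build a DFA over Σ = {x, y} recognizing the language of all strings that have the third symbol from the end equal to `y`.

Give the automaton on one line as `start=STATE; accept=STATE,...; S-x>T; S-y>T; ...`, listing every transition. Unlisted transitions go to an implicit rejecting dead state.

start=q0; accept=q11,q12,q13,q14; q0-x>q1; q0-y>q2; q1-x>q3; q1-y>q4; q2-x>q5; q2-y>q6; q3-x>q7; q3-y>q8; q4-x>q9; q4-y>q10; q5-x>q11; q5-y>q12; q6-x>q13; q6-y>q14; q7-x>q7; q7-y>q8; q8-x>q9; q8-y>q10; q9-x>q11; q9-y>q12; q10-x>q13; q10-y>q14; q11-x>q7; q11-y>q8; q12-x>q9; q12-y>q10; q13-x>q11; q13-y>q12; q14-x>q13; q14-y>q14

A DFA must remember the last 3 symbols (since which symbol is third-to-last isn't known until the input ends). Use one state per possible window of the last ≤3 symbols; accept from those whose window starts with `y`.
15 states suffice.
          x    y  
>  q0     q1   q2 
   q1     q3   q4 
   q2     q5   q6 
   q3     q7   q8 
   q4     q9  q10 
   q5    q11  q12 
   q6    q13  q14 
   q7     q7   q8 
   q8     q9  q10 
   q9    q11  q12 
   q10   q13  q14 
 * q11    q7   q8 
 * q12    q9  q10 
 * q13   q11  q12 
 * q14   q13  q14 
(> = start, * = accepting)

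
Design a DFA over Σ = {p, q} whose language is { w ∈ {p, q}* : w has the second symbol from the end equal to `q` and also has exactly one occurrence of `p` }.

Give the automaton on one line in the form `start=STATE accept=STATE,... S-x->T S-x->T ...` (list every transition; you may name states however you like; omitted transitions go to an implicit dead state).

Handle the two conditions separately and then intersect. The first has 7 states tracking the last 2 symbols read; the second has 3 states tracking the count of `p`s, saturating at 2. A product state is a pair (one from each), accepting exactly when both do.
11 states suffice.
          p    q  
>  s0     s1   s2 
   s1     s3   s4 
   s2     s5   s6 
   s3     s3   s7 
   s4     s8   s9 
 * s5     s3   s4 
   s6     s5   s6 
   s7     s8  s10 
   s8     s3   s7 
 * s9     s8   s9 
   s10    s8  s10 
(> = start, * = accepting)

start=s0 accept=s5,s9 s0-p->s1 s0-q->s2 s1-p->s3 s1-q->s4 s2-p->s5 s2-q->s6 s3-p->s3 s3-q->s7 s4-p->s8 s4-q->s9 s5-p->s3 s5-q->s4 s6-p->s5 s6-q->s6 s7-p->s8 s7-q->s10 s8-p->s3 s8-q->s7 s9-p->s8 s9-q->s9 s10-p->s8 s10-q->s10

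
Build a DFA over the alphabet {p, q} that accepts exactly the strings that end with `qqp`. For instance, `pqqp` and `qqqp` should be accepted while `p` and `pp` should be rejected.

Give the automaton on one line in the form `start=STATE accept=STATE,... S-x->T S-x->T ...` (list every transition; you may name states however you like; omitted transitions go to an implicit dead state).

Let each state record the length of the longest suffix of the input read so far that is also a prefix of `qqp`. s1 means the last symbol is `q`; s2 means the last 2 symbols are `qq`; s3 means the last 3 symbols are `qqp`. Accept only at s3, where the string currently ends in `qqp`.
4 states suffice.
        p   q  
>  s0   s0  s1 
   s1   s0  s2 
   s2   s3  s2 
 * s3   s0  s1 
(> = start, * = accepting)

start=s0 accept=s3 s0-p->s0 s0-q->s1 s1-p->s0 s1-q->s2 s2-p->s3 s2-q->s2 s3-p->s0 s3-q->s1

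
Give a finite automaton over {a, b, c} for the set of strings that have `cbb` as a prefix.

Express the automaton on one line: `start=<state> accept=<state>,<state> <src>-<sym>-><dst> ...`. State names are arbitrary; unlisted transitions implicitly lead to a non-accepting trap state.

Walk along `cbb` while the input agrees: from q0 take `c` to q1, and so on. Any deviation drops to the rejecting sink q4. Once q3 is reached the prefix is confirmed and every continuation is accepted.
A 5-state machine:
        a   b   c  
>  q0   q4  q4  q1 
   q1   q4  q2  q4 
   q2   q4  q3  q4 
 * q3   q3  q3  q3 
   q4   q4  q4  q4 
(> = start, * = accepting)

start=q0 accept=q3 q0-a->q4 q0-b->q4 q0-c->q1 q1-a->q4 q1-b->q2 q1-c->q4 q2-a->q4 q2-b->q3 q2-c->q4 q3-a->q3 q3-b->q3 q3-c->q3 q4-a->q4 q4-b->q4 q4-c->q4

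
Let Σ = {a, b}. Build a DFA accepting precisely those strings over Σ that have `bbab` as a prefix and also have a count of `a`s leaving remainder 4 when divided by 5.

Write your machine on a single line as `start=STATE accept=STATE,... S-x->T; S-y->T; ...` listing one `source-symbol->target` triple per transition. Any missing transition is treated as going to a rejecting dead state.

start=q0; accept=q8; q0-a->q1; q0-b->q2; q1-a->q1; q1-b->q1; q2-a->q1; q2-b->q3; q3-a->q4; q3-b->q1; q4-a->q1; q4-b->q5; q5-a->q6; q5-b->q5; q6-a->q7; q6-b->q6; q7-a->q8; q7-b->q7; q8-a->q9; q8-b->q8; q9-a->q5; q9-b->q9

Run two small machines in parallel and take their product. One (6 states) tracks whether the input so far still matches the prefix `bbab`; the other (5 states) tracks the count of `a`s modulo 5. Each combined state is a pair, one component from each; accept when both components accept. Equivalent product states are then merged.
With 10 states:
        a   b  
>  q0   q1  q2 
   q1   q1  q1 
   q2   q1  q3 
   q3   q4  q1 
   q4   q1  q5 
   q5   q6  q5 
   q6   q7  q6 
   q7   q8  q7 
 * q8   q9  q8 
   q9   q5  q9 
(> = start, * = accepting)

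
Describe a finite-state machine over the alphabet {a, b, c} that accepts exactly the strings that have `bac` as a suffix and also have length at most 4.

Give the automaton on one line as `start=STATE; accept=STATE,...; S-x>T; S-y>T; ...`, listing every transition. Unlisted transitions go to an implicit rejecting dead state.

start=s0; accept=s6; s0-a>s1; s0-b>s2; s0-c>s1; s1-a>s3; s1-b>s4; s1-c>s3; s2-a>s5; s2-b>s4; s2-c>s3; s3-a>s3; s3-b>s3; s3-c>s3; s4-a>s5; s4-b>s3; s4-c>s3; s5-a>s3; s5-b>s3; s5-c>s6; s6-a>s3; s6-b>s3; s6-c>s3

Build one automaton per condition and run them in lockstep. The first has 4 states tracking how much of the suffix `bac` has currently been matched; the second has 6 states tracking the input length, saturating at 5. A product state is a pair (one from each), accepting exactly when both do. Equivalent product states are then merged.
With 7 states:
        a   b   c  
>  s0   s1  s2  s1 
   s1   s3  s4  s3 
   s2   s5  s4  s3 
   s3   s3  s3  s3 
   s4   s5  s3  s3 
   s5   s3  s3  s6 
 * s6   s3  s3  s3 
(> = start, * = accepting)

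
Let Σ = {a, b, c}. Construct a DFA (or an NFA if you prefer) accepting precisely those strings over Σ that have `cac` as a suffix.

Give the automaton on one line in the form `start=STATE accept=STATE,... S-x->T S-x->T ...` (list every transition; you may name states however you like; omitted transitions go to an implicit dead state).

Let each state record the length of the longest suffix of the input read so far that is also a prefix of `cac`. q1 means the last symbol is `c`; q2 means the last 2 symbols are `ca`; q3 means the last 3 symbols are `cac`. Accept only at q3, where the string currently ends in `cac`.
        a   b   c  
>  q0   q0  q0  q1 
   q1   q2  q0  q1 
   q2   q0  q0  q3 
 * q3   q2  q0  q1 
(> = start, * = accepting)

start=q0 accept=q3 q0-a->q0 q0-b->q0 q0-c->q1 q1-a->q2 q1-b->q0 q1-c->q1 q2-a->q0 q2-b->q0 q2-c->q3 q3-a->q2 q3-b->q0 q3-c->q1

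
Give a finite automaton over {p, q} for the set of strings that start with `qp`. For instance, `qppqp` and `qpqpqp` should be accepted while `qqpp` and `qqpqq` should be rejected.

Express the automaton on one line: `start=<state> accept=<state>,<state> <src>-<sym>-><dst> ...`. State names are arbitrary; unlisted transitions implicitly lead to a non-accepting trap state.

start=s0 accept=s2 s0-p->s3 s0-q->s1 s1-p->s2 s1-q->s3 s2-p->s2 s2-q->s2 s3-p->s3 s3-q->s3

Walk along `qp` while the input agrees: from s0 take `q` to s1, and so on. Any deviation drops to the rejecting sink s3. Once s2 is reached the prefix is confirmed and every continuation is accepted.
        p   q  
>  s0   s3  s1 
   s1   s2  s3 
 * s2   s2  s2 
   s3   s3  s3 
(> = start, * = accepting)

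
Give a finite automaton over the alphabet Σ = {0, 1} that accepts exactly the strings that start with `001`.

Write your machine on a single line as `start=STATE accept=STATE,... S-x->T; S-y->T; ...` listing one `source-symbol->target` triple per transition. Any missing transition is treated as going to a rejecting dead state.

Walk along `001` while the input agrees: from q0 take `0` to q1, and so on. Any deviation drops to the rejecting sink q4. Once q3 is reached the prefix is confirmed and every continuation is accepted.
        0   1  
>  q0   q1  q4 
   q1   q2  q4 
   q2   q4  q3 
 * q3   q3  q3 
   q4   q4  q4 
(> = start, * = accepting)

start=q0; accept=q3; q0-0->q1; q0-1->q4; q1-0->q2; q1-1->q4; q2-0->q4; q2-1->q3; q3-0->q3; q3-1->q3; q4-0->q4; q4-1->q4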